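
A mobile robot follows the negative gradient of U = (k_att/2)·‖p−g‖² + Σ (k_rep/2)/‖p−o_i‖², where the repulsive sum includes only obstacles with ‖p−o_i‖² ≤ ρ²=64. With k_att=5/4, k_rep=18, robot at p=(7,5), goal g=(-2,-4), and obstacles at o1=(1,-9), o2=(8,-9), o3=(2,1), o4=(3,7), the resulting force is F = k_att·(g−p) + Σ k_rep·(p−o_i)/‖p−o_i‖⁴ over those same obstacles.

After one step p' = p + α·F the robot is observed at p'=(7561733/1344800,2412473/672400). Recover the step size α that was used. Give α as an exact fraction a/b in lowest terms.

F_att = 5/4·(g−p) = 5/4·(-9,-9) = (-11.2500,-11.2500)
o1: d²=232 > ρ²=64 → inactive
o2: d²=197 > ρ²=64 → inactive
o3: d²=41 ≤ ρ²=64; F_rep = 18·(5,4)/41² = (0.0535,0.0428)
o4: d²=20 ≤ ρ²=64; F_rep = 18·(4,-2)/20² = (0.1800,-0.0900)
F = F_att + ΣF_rep = (-11.0165,-11.2972)
Δp = p'−p = (-1.3771,-1.4121); α = Δx/Fx = (-1851867/1344800) / (-1851867/168100) = 1/8
check: Δy/Fy = (-949527/672400) / (-949527/84050) = 1/8 ✓

α = 1/8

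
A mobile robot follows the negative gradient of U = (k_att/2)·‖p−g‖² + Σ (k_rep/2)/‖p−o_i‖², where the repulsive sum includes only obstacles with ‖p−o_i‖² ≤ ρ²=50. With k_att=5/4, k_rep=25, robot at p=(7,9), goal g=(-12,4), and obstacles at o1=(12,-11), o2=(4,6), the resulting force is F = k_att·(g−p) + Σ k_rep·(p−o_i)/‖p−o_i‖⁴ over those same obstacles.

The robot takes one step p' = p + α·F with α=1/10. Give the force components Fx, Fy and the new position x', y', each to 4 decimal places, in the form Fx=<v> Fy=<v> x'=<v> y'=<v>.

F_att = 5/4·(g−p) = 5/4·(-19,-5) = (-23.7500,-6.2500)
o1: d²=425 > ρ²=50 → inactive
o2: d²=18 ≤ ρ²=50; F_rep = 25·(3,3)/18² = (0.2315,0.2315)
F = F_att + ΣF_rep = (-23.5185,-6.0185)
p' = p + 1/10·F = (4.6481,8.3981)

Fx=-23.5185 Fy=-6.0185 x'=4.6481 y'=8.3981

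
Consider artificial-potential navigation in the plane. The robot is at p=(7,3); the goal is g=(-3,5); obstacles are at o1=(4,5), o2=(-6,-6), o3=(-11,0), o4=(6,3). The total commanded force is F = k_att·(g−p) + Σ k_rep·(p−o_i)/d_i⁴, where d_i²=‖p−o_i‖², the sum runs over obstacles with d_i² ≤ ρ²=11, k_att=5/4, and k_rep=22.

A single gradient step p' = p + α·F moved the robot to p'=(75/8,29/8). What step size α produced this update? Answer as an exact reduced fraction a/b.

α = 1/4

F_att = 5/4·(g−p) = 5/4·(-10,2) = (-12.5000,2.5000)
o1: d²=13 > ρ²=11 → inactive
o2: d²=250 > ρ²=11 → inactive
o3: d²=333 > ρ²=11 → inactive
o4: d²=1 ≤ ρ²=11; F_rep = 22·(1,0)/1² = (22.0000,0.0000)
F = F_att + ΣF_rep = (9.5000,2.5000)
Δp = p'−p = (2.3750,0.6250); α = Δx/Fx = (19/8) / (19/2) = 1/4
check: Δy/Fy = (5/8) / (5/2) = 1/4 ✓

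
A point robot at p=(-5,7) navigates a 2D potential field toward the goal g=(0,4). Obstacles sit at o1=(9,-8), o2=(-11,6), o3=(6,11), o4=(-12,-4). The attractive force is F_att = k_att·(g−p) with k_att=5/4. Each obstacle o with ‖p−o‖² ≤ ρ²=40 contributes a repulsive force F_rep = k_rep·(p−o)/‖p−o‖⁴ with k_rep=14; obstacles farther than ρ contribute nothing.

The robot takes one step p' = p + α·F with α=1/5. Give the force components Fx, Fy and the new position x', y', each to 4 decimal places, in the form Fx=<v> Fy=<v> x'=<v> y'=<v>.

F_att = 5/4·(g−p) = 5/4·(5,-3) = (6.2500,-3.7500)
o1: d²=421 > ρ²=40 → inactive
o2: d²=37 ≤ ρ²=40; F_rep = 14·(6,1)/37² = (0.0614,0.0102)
o3: d²=137 > ρ²=40 → inactive
o4: d²=170 > ρ²=40 → inactive
F = F_att + ΣF_rep = (6.3114,-3.7398)
p' = p + 1/5·F = (-3.7377,6.2520)

Fx=6.3114 Fy=-3.7398 x'=-3.7377 y'=6.2520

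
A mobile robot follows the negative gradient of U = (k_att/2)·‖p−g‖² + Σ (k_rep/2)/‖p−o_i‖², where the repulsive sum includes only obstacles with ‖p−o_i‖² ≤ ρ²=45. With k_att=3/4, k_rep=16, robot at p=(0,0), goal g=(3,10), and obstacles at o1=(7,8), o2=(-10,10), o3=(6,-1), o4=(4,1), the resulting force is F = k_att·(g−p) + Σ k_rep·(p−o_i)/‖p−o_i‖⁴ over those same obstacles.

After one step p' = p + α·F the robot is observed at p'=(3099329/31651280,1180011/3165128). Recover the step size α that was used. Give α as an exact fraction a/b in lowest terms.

F_att = 3/4·(g−p) = 3/4·(3,10) = (2.2500,7.5000)
o1: d²=113 > ρ²=45 → inactive
o2: d²=200 > ρ²=45 → inactive
o3: d²=37 ≤ ρ²=45; F_rep = 16·(-6,1)/37² = (-0.0701,0.0117)
o4: d²=17 ≤ ρ²=45; F_rep = 16·(-4,-1)/17² = (-0.2215,-0.0554)
F = F_att + ΣF_rep = (1.9584,7.4563)
Δp = p'−p = (0.0979,0.3728); α = Δx/Fx = (3099329/31651280) / (3099329/1582564) = 1/20
check: Δy/Fy = (1180011/3165128) / (5900055/791282) = 1/20 ✓

α = 1/20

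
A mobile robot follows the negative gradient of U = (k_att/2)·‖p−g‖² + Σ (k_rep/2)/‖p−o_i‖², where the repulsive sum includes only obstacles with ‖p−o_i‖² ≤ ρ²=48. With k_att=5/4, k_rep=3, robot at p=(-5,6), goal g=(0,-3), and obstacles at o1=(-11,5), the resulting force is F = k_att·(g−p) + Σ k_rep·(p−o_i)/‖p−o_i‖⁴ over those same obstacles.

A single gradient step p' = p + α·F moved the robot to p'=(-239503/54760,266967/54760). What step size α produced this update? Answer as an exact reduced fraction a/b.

F_att = 5/4·(g−p) = 5/4·(5,-9) = (6.2500,-11.2500)
o1: d²=37 ≤ ρ²=48; F_rep = 3·(6,1)/37² = (0.0131,0.0022)
F = F_att + ΣF_rep = (6.2631,-11.2478)
Δp = p'−p = (0.6263,-1.1248); α = Δx/Fx = (34297/54760) / (34297/5476) = 1/10
check: Δy/Fy = (-61593/54760) / (-61593/5476) = 1/10 ✓

α = 1/10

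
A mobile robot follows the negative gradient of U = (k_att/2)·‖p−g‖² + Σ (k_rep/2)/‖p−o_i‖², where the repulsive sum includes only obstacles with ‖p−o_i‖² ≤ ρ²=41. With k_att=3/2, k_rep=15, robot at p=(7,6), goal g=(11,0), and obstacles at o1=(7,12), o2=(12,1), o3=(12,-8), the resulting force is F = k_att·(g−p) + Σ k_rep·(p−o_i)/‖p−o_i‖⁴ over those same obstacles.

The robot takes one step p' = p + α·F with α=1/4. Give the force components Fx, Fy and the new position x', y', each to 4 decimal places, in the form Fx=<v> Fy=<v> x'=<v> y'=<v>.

F_att = 3/2·(g−p) = 3/2·(4,-6) = (6.0000,-9.0000)
o1: d²=36 ≤ ρ²=41; F_rep = 15·(0,-6)/36² = (0.0000,-0.0694)
o2: d²=50 > ρ²=41 → inactive
o3: d²=221 > ρ²=41 → inactive
F = F_att + ΣF_rep = (6.0000,-9.0694)
p' = p + 1/4·F = (8.5000,3.7326)

Fx=6.0000 Fy=-9.0694 x'=8.5000 y'=3.7326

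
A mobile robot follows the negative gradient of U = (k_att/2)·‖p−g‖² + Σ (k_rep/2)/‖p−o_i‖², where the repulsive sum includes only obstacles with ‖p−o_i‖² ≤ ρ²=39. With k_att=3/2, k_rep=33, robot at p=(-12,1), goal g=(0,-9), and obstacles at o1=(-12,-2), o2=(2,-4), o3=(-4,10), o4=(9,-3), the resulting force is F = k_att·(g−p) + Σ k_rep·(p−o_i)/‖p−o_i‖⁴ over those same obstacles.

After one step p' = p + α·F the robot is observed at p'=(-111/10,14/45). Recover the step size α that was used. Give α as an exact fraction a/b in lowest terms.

F_att = 3/2·(g−p) = 3/2·(12,-10) = (18.0000,-15.0000)
o1: d²=9 ≤ ρ²=39; F_rep = 33·(0,3)/9² = (0.0000,1.2222)
o2: d²=221 > ρ²=39 → inactive
o3: d²=145 > ρ²=39 → inactive
o4: d²=457 > ρ²=39 → inactive
F = F_att + ΣF_rep = (18.0000,-13.7778)
Δp = p'−p = (0.9000,-0.6889); α = Δx/Fx = (9/10) / (18) = 1/20
check: Δy/Fy = (-31/45) / (-124/9) = 1/20 ✓

α = 1/20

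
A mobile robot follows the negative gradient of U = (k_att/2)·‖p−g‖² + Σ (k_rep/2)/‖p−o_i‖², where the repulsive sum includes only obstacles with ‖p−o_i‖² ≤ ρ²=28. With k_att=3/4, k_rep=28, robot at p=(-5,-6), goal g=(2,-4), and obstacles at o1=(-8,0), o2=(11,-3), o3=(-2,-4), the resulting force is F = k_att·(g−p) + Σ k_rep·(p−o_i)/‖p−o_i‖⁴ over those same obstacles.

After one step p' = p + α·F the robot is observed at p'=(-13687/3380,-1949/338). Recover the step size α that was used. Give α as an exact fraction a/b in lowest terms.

F_att = 3/4·(g−p) = 3/4·(7,2) = (5.2500,1.5000)
o1: d²=45 > ρ²=28 → inactive
o2: d²=265 > ρ²=28 → inactive
o3: d²=13 ≤ ρ²=28; F_rep = 28·(-3,-2)/13² = (-0.4970,-0.3314)
F = F_att + ΣF_rep = (4.7530,1.1686)
Δp = p'−p = (0.9506,0.2337); α = Δx/Fx = (3213/3380) / (3213/676) = 1/5
check: Δy/Fy = (79/338) / (395/338) = 1/5 ✓

α = 1/5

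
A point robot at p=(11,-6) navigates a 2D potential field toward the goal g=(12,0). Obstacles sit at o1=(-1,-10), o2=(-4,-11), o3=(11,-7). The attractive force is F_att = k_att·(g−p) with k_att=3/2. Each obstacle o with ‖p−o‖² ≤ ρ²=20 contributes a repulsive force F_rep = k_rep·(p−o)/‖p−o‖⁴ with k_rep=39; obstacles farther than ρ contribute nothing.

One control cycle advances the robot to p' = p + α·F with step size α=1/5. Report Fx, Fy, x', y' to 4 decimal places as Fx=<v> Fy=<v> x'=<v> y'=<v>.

Fx=1.5000 Fy=48.0000 x'=11.3000 y'=3.6000

F_att = 3/2·(g−p) = 3/2·(1,6) = (1.5000,9.0000)
o1: d²=160 > ρ²=20 → inactive
o2: d²=250 > ρ²=20 → inactive
o3: d²=1 ≤ ρ²=20; F_rep = 39·(0,1)/1² = (0.0000,39.0000)
F = F_att + ΣF_rep = (1.5000,48.0000)
p' = p + 1/5·F = (11.3000,3.6000)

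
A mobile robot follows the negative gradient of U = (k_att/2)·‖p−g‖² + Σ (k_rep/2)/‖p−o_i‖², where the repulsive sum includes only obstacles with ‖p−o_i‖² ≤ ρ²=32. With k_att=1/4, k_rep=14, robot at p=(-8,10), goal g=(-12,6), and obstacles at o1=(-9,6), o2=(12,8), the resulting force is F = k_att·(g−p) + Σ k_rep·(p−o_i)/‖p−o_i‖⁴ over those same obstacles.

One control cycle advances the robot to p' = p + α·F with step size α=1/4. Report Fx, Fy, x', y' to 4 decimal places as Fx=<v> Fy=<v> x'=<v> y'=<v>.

F_att = 1/4·(g−p) = 1/4·(-4,-4) = (-1.0000,-1.0000)
o1: d²=17 ≤ ρ²=32; F_rep = 14·(1,4)/17² = (0.0484,0.1938)
o2: d²=404 > ρ²=32 → inactive
F = F_att + ΣF_rep = (-0.9516,-0.8062)
p' = p + 1/4·F = (-8.2379,9.7984)

Fx=-0.9516 Fy=-0.8062 x'=-8.2379 y'=9.7984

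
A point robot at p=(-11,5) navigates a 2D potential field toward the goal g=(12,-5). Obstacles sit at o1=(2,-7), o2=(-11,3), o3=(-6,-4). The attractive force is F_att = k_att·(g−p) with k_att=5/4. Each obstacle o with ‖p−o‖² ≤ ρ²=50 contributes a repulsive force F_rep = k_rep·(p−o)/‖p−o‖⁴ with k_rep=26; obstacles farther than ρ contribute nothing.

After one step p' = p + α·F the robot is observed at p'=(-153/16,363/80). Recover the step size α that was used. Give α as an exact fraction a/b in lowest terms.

α = 1/20

F_att = 5/4·(g−p) = 5/4·(23,-10) = (28.7500,-12.5000)
o1: d²=313 > ρ²=50 → inactive
o2: d²=4 ≤ ρ²=50; F_rep = 26·(0,2)/4² = (0.0000,3.2500)
o3: d²=106 > ρ²=50 → inactive
F = F_att + ΣF_rep = (28.7500,-9.2500)
Δp = p'−p = (1.4375,-0.4625); α = Δx/Fx = (23/16) / (115/4) = 1/20
check: Δy/Fy = (-37/80) / (-37/4) = 1/20 ✓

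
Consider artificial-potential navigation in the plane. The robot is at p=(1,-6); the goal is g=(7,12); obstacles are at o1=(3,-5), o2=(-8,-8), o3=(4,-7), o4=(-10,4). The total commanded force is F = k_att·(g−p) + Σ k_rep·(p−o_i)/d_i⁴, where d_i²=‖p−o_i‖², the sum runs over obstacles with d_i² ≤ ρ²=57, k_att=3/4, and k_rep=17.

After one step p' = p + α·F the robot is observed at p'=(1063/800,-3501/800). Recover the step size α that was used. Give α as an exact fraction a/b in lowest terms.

α = 1/8

F_att = 3/4·(g−p) = 3/4·(6,18) = (4.5000,13.5000)
o1: d²=5 ≤ ρ²=57; F_rep = 17·(-2,-1)/5² = (-1.3600,-0.6800)
o2: d²=85 > ρ²=57 → inactive
o3: d²=10 ≤ ρ²=57; F_rep = 17·(-3,1)/10² = (-0.5100,0.1700)
o4: d²=221 > ρ²=57 → inactive
F = F_att + ΣF_rep = (2.6300,12.9900)
Δp = p'−p = (0.3287,1.6238); α = Δx/Fx = (263/800) / (263/100) = 1/8
check: Δy/Fy = (1299/800) / (1299/100) = 1/8 ✓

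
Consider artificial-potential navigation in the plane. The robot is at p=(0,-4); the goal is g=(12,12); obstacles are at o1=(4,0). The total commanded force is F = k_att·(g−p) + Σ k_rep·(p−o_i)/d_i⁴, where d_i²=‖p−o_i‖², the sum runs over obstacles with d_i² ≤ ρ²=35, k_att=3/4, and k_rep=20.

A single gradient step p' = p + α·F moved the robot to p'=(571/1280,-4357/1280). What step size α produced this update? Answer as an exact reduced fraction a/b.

F_att = 3/4·(g−p) = 3/4·(12,16) = (9.0000,12.0000)
o1: d²=32 ≤ ρ²=35; F_rep = 20·(-4,-4)/32² = (-0.0781,-0.0781)
F = F_att + ΣF_rep = (8.9219,11.9219)
Δp = p'−p = (0.4461,0.5961); α = Δx/Fx = (571/1280) / (571/64) = 1/20
check: Δy/Fy = (763/1280) / (763/64) = 1/20 ✓

α = 1/20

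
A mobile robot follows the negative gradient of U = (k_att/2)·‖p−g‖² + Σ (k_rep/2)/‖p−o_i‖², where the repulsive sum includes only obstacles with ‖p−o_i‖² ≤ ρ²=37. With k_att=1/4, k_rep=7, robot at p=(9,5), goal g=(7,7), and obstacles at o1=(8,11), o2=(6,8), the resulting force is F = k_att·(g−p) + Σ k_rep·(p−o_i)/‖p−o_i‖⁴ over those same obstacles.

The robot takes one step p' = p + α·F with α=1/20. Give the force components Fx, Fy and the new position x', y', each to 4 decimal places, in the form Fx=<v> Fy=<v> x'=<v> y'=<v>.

F_att = 1/4·(g−p) = 1/4·(-2,2) = (-0.5000,0.5000)
o1: d²=37 ≤ ρ²=37; F_rep = 7·(1,-6)/37² = (0.0051,-0.0307)
o2: d²=18 ≤ ρ²=37; F_rep = 7·(3,-3)/18² = (0.0648,-0.0648)
F = F_att + ΣF_rep = (-0.4301,0.4045)
p' = p + 1/20·F = (8.9785,5.0202)

Fx=-0.4301 Fy=0.4045 x'=8.9785 y'=5.0202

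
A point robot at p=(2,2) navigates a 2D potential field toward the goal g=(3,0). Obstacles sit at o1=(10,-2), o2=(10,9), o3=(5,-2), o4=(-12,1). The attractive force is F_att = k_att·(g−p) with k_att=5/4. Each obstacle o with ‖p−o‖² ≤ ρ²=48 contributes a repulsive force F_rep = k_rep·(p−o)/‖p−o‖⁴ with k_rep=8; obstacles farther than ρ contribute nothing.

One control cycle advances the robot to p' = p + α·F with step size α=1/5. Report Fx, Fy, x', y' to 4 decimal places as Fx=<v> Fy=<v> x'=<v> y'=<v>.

F_att = 5/4·(g−p) = 5/4·(1,-2) = (1.2500,-2.5000)
o1: d²=80 > ρ²=48 → inactive
o2: d²=113 > ρ²=48 → inactive
o3: d²=25 ≤ ρ²=48; F_rep = 8·(-3,4)/25² = (-0.0384,0.0512)
o4: d²=197 > ρ²=48 → inactive
F = F_att + ΣF_rep = (1.2116,-2.4488)
p' = p + 1/5·F = (2.2423,1.5102)

Fx=1.2116 Fy=-2.4488 x'=2.2423 y'=1.5102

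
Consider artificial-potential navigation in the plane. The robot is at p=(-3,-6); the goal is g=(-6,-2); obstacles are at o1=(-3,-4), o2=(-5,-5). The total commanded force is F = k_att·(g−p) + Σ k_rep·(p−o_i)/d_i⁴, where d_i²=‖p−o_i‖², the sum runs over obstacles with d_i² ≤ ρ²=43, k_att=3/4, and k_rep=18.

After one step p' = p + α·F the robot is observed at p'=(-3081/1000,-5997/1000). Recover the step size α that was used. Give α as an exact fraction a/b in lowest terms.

α = 1/10

F_att = 3/4·(g−p) = 3/4·(-3,4) = (-2.2500,3.0000)
o1: d²=4 ≤ ρ²=43; F_rep = 18·(0,-2)/4² = (0.0000,-2.2500)
o2: d²=5 ≤ ρ²=43; F_rep = 18·(2,-1)/5² = (1.4400,-0.7200)
F = F_att + ΣF_rep = (-0.8100,0.0300)
Δp = p'−p = (-0.0810,0.0030); α = Δx/Fx = (-81/1000) / (-81/100) = 1/10
check: Δy/Fy = (3/1000) / (3/100) = 1/10 ✓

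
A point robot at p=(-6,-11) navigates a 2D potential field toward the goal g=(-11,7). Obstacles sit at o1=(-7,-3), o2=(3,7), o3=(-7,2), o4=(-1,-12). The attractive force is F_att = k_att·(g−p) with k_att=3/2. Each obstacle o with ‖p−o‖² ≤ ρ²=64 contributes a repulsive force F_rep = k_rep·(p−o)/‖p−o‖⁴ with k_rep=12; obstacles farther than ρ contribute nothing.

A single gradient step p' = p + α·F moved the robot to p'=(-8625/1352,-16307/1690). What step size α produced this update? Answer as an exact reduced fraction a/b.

α = 1/20

F_att = 3/2·(g−p) = 3/2·(-5,18) = (-7.5000,27.0000)
o1: d²=65 > ρ²=64 → inactive
o2: d²=405 > ρ²=64 → inactive
o3: d²=170 > ρ²=64 → inactive
o4: d²=26 ≤ ρ²=64; F_rep = 12·(-5,1)/26² = (-0.0888,0.0178)
F = F_att + ΣF_rep = (-7.5888,27.0178)
Δp = p'−p = (-0.3794,1.3509); α = Δx/Fx = (-513/1352) / (-2565/338) = 1/20
check: Δy/Fy = (2283/1690) / (4566/169) = 1/20 ✓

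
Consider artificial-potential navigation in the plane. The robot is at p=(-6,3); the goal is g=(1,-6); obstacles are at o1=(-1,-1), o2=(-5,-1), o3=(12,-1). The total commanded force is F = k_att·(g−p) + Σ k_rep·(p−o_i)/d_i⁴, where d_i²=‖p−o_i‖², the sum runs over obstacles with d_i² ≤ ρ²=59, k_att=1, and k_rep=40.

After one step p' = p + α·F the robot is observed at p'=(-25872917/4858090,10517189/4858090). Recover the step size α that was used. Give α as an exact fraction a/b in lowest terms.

F_att = 1·(g−p) = 1·(7,-9) = (7.0000,-9.0000)
o1: d²=41 ≤ ρ²=59; F_rep = 40·(-5,4)/41² = (-0.1190,0.0952)
o2: d²=17 ≤ ρ²=59; F_rep = 40·(-1,4)/17² = (-0.1384,0.5536)
o3: d²=340 > ρ²=59 → inactive
F = F_att + ΣF_rep = (6.7426,-8.3512)
Δp = p'−p = (0.6743,-0.8351); α = Δx/Fx = (3275623/4858090) / (3275623/485809) = 1/10
check: Δy/Fy = (-4057081/4858090) / (-4057081/485809) = 1/10 ✓

α = 1/10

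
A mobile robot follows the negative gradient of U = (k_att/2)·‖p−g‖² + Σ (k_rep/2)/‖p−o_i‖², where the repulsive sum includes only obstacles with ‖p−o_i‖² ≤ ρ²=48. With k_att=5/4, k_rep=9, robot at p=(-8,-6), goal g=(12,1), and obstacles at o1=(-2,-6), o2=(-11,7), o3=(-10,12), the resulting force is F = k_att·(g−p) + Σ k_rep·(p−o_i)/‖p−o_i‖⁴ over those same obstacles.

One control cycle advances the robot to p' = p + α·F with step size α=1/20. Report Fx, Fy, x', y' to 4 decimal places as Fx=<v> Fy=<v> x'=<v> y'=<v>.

Fx=24.9583 Fy=8.7500 x'=-6.7521 y'=-5.5625

F_att = 5/4·(g−p) = 5/4·(20,7) = (25.0000,8.7500)
o1: d²=36 ≤ ρ²=48; F_rep = 9·(-6,0)/36² = (-0.0417,0.0000)
o2: d²=178 > ρ²=48 → inactive
o3: d²=328 > ρ²=48 → inactive
F = F_att + ΣF_rep = (24.9583,8.7500)
p' = p + 1/20·F = (-6.7521,-5.5625)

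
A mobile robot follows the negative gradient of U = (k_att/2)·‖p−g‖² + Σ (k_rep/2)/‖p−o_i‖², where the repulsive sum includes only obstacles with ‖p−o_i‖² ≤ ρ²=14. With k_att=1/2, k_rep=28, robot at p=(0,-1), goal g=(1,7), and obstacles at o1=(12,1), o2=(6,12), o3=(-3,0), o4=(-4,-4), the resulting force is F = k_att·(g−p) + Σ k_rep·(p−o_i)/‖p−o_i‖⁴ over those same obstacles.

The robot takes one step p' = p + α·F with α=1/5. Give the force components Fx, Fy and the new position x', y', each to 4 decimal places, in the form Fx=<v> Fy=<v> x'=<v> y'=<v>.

Fx=1.3400 Fy=3.7200 x'=0.2680 y'=-0.2560

F_att = 1/2·(g−p) = 1/2·(1,8) = (0.5000,4.0000)
o1: d²=148 > ρ²=14 → inactive
o2: d²=205 > ρ²=14 → inactive
o3: d²=10 ≤ ρ²=14; F_rep = 28·(3,-1)/10² = (0.8400,-0.2800)
o4: d²=25 > ρ²=14 → inactive
F = F_att + ΣF_rep = (1.3400,3.7200)
p' = p + 1/5·F = (0.2680,-0.2560)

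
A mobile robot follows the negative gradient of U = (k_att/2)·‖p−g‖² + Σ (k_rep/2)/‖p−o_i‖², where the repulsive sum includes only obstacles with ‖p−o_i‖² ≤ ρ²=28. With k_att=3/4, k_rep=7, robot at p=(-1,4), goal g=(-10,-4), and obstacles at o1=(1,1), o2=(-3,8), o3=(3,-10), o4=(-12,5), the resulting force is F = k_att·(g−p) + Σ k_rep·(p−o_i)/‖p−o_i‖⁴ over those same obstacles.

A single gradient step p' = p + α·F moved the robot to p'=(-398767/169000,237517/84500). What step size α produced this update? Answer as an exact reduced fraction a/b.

α = 1/5

F_att = 3/4·(g−p) = 3/4·(-9,-8) = (-6.7500,-6.0000)
o1: d²=13 ≤ ρ²=28; F_rep = 7·(-2,3)/13² = (-0.0828,0.1243)
o2: d²=20 ≤ ρ²=28; F_rep = 7·(2,-4)/20² = (0.0350,-0.0700)
o3: d²=212 > ρ²=28 → inactive
o4: d²=122 > ρ²=28 → inactive
F = F_att + ΣF_rep = (-6.7978,-5.9457)
Δp = p'−p = (-1.3596,-1.1891); α = Δx/Fx = (-229767/169000) / (-229767/33800) = 1/5
check: Δy/Fy = (-100483/84500) / (-100483/16900) = 1/5 ✓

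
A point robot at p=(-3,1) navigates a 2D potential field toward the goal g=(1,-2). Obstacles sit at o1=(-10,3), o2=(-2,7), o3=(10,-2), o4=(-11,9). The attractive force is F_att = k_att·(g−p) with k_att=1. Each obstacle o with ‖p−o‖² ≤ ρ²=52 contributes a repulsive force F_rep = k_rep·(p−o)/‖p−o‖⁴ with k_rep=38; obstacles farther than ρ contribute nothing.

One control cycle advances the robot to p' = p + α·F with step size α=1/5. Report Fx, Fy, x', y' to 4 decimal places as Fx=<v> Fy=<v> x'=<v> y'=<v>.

F_att = 1·(g−p) = 1·(4,-3) = (4.0000,-3.0000)
o1: d²=53 > ρ²=52 → inactive
o2: d²=37 ≤ ρ²=52; F_rep = 38·(-1,-6)/37² = (-0.0278,-0.1665)
o3: d²=178 > ρ²=52 → inactive
o4: d²=128 > ρ²=52 → inactive
F = F_att + ΣF_rep = (3.9722,-3.1665)
p' = p + 1/5·F = (-2.2056,0.3667)

Fx=3.9722 Fy=-3.1665 x'=-2.2056 y'=0.3667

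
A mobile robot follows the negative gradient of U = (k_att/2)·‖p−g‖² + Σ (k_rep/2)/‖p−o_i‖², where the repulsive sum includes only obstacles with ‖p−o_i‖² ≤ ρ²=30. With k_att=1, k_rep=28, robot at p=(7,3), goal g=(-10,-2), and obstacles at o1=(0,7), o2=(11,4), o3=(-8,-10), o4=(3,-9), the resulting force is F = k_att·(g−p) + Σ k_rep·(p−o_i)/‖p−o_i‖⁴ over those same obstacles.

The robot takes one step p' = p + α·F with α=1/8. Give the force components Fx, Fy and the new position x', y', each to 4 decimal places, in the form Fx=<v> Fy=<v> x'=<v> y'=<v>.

Fx=-17.3875 Fy=-5.0969 x'=4.8266 y'=2.3629

F_att = 1·(g−p) = 1·(-17,-5) = (-17.0000,-5.0000)
o1: d²=65 > ρ²=30 → inactive
o2: d²=17 ≤ ρ²=30; F_rep = 28·(-4,-1)/17² = (-0.3875,-0.0969)
o3: d²=394 > ρ²=30 → inactive
o4: d²=160 > ρ²=30 → inactive
F = F_att + ΣF_rep = (-17.3875,-5.0969)
p' = p + 1/8·F = (4.8266,2.3629)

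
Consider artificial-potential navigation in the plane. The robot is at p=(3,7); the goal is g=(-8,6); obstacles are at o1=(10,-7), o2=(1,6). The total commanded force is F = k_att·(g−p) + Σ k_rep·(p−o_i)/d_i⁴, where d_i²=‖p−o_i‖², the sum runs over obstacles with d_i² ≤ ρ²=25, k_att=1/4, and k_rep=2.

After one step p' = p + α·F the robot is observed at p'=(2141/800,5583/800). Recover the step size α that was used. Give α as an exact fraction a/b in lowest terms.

F_att = 1/4·(g−p) = 1/4·(-11,-1) = (-2.7500,-0.2500)
o1: d²=245 > ρ²=25 → inactive
o2: d²=5 ≤ ρ²=25; F_rep = 2·(2,1)/5² = (0.1600,0.0800)
F = F_att + ΣF_rep = (-2.5900,-0.1700)
Δp = p'−p = (-0.3237,-0.0213); α = Δx/Fx = (-259/800) / (-259/100) = 1/8
check: Δy/Fy = (-17/800) / (-17/100) = 1/8 ✓

α = 1/8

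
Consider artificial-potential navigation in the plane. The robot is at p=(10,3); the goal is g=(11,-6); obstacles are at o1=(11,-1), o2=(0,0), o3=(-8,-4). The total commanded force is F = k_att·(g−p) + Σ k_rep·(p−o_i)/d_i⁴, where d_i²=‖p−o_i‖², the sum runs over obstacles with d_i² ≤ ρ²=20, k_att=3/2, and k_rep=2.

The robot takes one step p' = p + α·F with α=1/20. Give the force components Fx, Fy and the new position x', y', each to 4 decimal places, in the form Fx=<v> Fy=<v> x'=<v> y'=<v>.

F_att = 3/2·(g−p) = 3/2·(1,-9) = (1.5000,-13.5000)
o1: d²=17 ≤ ρ²=20; F_rep = 2·(-1,4)/17² = (-0.0069,0.0277)
o2: d²=109 > ρ²=20 → inactive
o3: d²=373 > ρ²=20 → inactive
F = F_att + ΣF_rep = (1.4931,-13.4723)
p' = p + 1/20·F = (10.0747,2.3264)

Fx=1.4931 Fy=-13.4723 x'=10.0747 y'=2.3264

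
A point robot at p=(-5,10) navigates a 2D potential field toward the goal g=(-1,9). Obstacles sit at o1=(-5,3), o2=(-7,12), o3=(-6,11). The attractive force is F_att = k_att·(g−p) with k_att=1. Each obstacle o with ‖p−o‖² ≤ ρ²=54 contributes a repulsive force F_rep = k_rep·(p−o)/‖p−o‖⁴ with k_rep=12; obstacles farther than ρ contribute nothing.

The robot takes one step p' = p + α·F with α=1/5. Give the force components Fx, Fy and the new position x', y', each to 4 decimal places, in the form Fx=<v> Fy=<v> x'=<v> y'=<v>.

F_att = 1·(g−p) = 1·(4,-1) = (4.0000,-1.0000)
o1: d²=49 ≤ ρ²=54; F_rep = 12·(0,7)/49² = (0.0000,0.0350)
o2: d²=8 ≤ ρ²=54; F_rep = 12·(2,-2)/8² = (0.3750,-0.3750)
o3: d²=2 ≤ ρ²=54; F_rep = 12·(1,-1)/2² = (3.0000,-3.0000)
F = F_att + ΣF_rep = (7.3750,-4.3400)
p' = p + 1/5·F = (-3.5250,9.1320)

Fx=7.3750 Fy=-4.3400 x'=-3.5250 y'=9.1320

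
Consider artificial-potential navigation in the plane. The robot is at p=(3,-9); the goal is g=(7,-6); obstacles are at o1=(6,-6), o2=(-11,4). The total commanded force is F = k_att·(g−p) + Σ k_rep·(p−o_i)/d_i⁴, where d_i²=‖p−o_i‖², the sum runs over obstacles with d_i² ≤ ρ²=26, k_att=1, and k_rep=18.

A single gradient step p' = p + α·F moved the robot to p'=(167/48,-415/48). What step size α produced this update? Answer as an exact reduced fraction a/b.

F_att = 1·(g−p) = 1·(4,3) = (4.0000,3.0000)
o1: d²=18 ≤ ρ²=26; F_rep = 18·(-3,-3)/18² = (-0.1667,-0.1667)
o2: d²=365 > ρ²=26 → inactive
F = F_att + ΣF_rep = (3.8333,2.8333)
Δp = p'−p = (0.4792,0.3542); α = Δx/Fx = (23/48) / (23/6) = 1/8
check: Δy/Fy = (17/48) / (17/6) = 1/8 ✓

α = 1/8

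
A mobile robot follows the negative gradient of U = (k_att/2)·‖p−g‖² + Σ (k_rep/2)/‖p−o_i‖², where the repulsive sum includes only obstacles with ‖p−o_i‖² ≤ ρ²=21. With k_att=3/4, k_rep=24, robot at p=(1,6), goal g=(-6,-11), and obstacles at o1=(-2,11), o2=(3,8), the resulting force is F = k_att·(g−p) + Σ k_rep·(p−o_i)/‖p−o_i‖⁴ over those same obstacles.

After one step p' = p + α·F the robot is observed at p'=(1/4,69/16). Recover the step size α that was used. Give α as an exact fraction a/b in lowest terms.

α = 1/8

F_att = 3/4·(g−p) = 3/4·(-7,-17) = (-5.2500,-12.7500)
o1: d²=34 > ρ²=21 → inactive
o2: d²=8 ≤ ρ²=21; F_rep = 24·(-2,-2)/8² = (-0.7500,-0.7500)
F = F_att + ΣF_rep = (-6.0000,-13.5000)
Δp = p'−p = (-0.7500,-1.6875); α = Δx/Fx = (-3/4) / (-6) = 1/8
check: Δy/Fy = (-27/16) / (-27/2) = 1/8 ✓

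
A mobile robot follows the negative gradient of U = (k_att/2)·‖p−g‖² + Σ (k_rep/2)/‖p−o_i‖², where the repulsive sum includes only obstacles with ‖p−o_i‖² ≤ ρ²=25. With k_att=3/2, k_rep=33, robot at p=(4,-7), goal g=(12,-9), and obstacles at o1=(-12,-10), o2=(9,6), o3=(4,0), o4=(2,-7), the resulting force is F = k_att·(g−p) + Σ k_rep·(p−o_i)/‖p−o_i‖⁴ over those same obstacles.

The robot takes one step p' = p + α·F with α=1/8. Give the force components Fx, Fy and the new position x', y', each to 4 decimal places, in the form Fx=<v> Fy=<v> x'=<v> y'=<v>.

Fx=16.1250 Fy=-3.0000 x'=6.0156 y'=-7.3750

F_att = 3/2·(g−p) = 3/2·(8,-2) = (12.0000,-3.0000)
o1: d²=265 > ρ²=25 → inactive
o2: d²=194 > ρ²=25 → inactive
o3: d²=49 > ρ²=25 → inactive
o4: d²=4 ≤ ρ²=25; F_rep = 33·(2,0)/4² = (4.1250,0.0000)
F = F_att + ΣF_rep = (16.1250,-3.0000)
p' = p + 1/8·F = (6.0156,-7.3750)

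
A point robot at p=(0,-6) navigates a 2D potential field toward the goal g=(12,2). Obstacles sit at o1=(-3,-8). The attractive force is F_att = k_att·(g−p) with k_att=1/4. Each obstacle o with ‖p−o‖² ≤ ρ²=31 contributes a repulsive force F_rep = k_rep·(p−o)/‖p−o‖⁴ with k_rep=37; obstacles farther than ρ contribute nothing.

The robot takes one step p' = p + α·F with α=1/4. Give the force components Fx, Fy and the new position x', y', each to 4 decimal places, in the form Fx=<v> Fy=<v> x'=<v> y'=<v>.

F_att = 1/4·(g−p) = 1/4·(12,8) = (3.0000,2.0000)
o1: d²=13 ≤ ρ²=31; F_rep = 37·(3,2)/13² = (0.6568,0.4379)
F = F_att + ΣF_rep = (3.6568,2.4379)
p' = p + 1/4·F = (0.9142,-5.3905)

Fx=3.6568 Fy=2.4379 x'=0.9142 y'=-5.3905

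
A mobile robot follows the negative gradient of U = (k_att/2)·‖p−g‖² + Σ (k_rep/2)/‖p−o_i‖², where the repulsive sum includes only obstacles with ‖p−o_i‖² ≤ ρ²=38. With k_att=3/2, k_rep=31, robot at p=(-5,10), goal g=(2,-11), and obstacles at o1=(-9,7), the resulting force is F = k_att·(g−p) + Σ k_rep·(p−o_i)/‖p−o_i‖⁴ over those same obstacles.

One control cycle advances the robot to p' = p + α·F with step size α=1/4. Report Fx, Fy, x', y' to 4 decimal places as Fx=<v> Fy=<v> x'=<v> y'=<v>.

F_att = 3/2·(g−p) = 3/2·(7,-21) = (10.5000,-31.5000)
o1: d²=25 ≤ ρ²=38; F_rep = 31·(4,3)/25² = (0.1984,0.1488)
F = F_att + ΣF_rep = (10.6984,-31.3512)
p' = p + 1/4·F = (-2.3254,2.1622)

Fx=10.6984 Fy=-31.3512 x'=-2.3254 y'=2.1622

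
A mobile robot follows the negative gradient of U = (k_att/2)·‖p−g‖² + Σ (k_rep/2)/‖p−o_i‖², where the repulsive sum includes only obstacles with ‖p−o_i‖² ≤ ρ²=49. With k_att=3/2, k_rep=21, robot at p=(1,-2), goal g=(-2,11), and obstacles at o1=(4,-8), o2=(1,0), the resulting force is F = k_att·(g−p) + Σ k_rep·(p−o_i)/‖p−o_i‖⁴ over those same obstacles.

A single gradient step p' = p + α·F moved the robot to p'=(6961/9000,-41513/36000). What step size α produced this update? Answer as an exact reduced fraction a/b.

α = 1/20

F_att = 3/2·(g−p) = 3/2·(-3,13) = (-4.5000,19.5000)
o1: d²=45 ≤ ρ²=49; F_rep = 21·(-3,6)/45² = (-0.0311,0.0622)
o2: d²=4 ≤ ρ²=49; F_rep = 21·(0,-2)/4² = (0.0000,-2.6250)
F = F_att + ΣF_rep = (-4.5311,16.9372)
Δp = p'−p = (-0.2266,0.8469); α = Δx/Fx = (-2039/9000) / (-2039/450) = 1/20
check: Δy/Fy = (30487/36000) / (30487/1800) = 1/20 ✓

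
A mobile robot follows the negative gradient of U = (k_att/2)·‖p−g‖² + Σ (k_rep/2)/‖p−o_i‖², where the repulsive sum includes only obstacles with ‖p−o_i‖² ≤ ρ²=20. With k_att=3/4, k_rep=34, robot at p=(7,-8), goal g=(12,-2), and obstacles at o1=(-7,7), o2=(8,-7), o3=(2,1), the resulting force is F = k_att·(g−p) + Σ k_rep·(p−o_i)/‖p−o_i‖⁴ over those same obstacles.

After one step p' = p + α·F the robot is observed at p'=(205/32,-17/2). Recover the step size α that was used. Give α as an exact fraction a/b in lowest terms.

α = 1/8

F_att = 3/4·(g−p) = 3/4·(5,6) = (3.7500,4.5000)
o1: d²=421 > ρ²=20 → inactive
o2: d²=2 ≤ ρ²=20; F_rep = 34·(-1,-1)/2² = (-8.5000,-8.5000)
o3: d²=106 > ρ²=20 → inactive
F = F_att + ΣF_rep = (-4.7500,-4.0000)
Δp = p'−p = (-0.5938,-0.5000); α = Δx/Fx = (-19/32) / (-19/4) = 1/8
check: Δy/Fy = (-1/2) / (-4) = 1/8 ✓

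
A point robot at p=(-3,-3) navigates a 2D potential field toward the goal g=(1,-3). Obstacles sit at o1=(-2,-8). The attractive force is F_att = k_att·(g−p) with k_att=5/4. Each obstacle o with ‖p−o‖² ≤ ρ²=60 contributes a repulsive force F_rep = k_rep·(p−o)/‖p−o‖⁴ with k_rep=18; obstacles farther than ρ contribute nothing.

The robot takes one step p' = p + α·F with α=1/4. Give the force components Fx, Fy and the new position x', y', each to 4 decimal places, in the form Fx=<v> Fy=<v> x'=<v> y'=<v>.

Fx=4.9734 Fy=0.1331 x'=-1.7567 y'=-2.9667

F_att = 5/4·(g−p) = 5/4·(4,0) = (5.0000,0.0000)
o1: d²=26 ≤ ρ²=60; F_rep = 18·(-1,5)/26² = (-0.0266,0.1331)
F = F_att + ΣF_rep = (4.9734,0.1331)
p' = p + 1/4·F = (-1.7567,-2.9667)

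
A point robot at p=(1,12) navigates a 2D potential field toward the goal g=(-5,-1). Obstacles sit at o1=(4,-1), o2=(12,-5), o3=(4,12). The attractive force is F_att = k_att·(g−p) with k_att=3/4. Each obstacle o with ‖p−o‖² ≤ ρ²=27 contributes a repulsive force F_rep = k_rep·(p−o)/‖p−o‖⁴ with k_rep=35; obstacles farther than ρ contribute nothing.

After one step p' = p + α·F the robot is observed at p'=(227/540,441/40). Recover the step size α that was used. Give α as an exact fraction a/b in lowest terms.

α = 1/10

F_att = 3/4·(g−p) = 3/4·(-6,-13) = (-4.5000,-9.7500)
o1: d²=178 > ρ²=27 → inactive
o2: d²=410 > ρ²=27 → inactive
o3: d²=9 ≤ ρ²=27; F_rep = 35·(-3,0)/9² = (-1.2963,0.0000)
F = F_att + ΣF_rep = (-5.7963,-9.7500)
Δp = p'−p = (-0.5796,-0.9750); α = Δx/Fx = (-313/540) / (-313/54) = 1/10
check: Δy/Fy = (-39/40) / (-39/4) = 1/10 ✓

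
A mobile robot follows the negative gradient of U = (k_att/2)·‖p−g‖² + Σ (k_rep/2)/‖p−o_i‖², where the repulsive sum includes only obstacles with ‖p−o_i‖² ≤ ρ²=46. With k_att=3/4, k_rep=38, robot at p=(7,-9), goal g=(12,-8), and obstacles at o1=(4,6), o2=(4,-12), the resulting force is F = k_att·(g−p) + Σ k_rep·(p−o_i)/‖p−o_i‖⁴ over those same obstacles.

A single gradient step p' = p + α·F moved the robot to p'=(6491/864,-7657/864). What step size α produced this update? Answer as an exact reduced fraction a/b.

F_att = 3/4·(g−p) = 3/4·(5,1) = (3.7500,0.7500)
o1: d²=234 > ρ²=46 → inactive
o2: d²=18 ≤ ρ²=46; F_rep = 38·(3,3)/18² = (0.3519,0.3519)
F = F_att + ΣF_rep = (4.1019,1.1019)
Δp = p'−p = (0.5127,0.1377); α = Δx/Fx = (443/864) / (443/108) = 1/8
check: Δy/Fy = (119/864) / (119/108) = 1/8 ✓

α = 1/8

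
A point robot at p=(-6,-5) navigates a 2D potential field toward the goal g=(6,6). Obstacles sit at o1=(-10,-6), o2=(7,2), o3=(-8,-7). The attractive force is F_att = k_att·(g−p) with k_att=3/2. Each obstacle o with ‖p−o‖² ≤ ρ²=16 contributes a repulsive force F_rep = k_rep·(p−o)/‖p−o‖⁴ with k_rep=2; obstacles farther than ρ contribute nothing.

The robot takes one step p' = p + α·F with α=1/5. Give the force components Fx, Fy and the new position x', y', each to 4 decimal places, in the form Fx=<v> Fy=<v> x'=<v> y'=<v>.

F_att = 3/2·(g−p) = 3/2·(12,11) = (18.0000,16.5000)
o1: d²=17 > ρ²=16 → inactive
o2: d²=218 > ρ²=16 → inactive
o3: d²=8 ≤ ρ²=16; F_rep = 2·(2,2)/8² = (0.0625,0.0625)
F = F_att + ΣF_rep = (18.0625,16.5625)
p' = p + 1/5·F = (-2.3875,-1.6875)

Fx=18.0625 Fy=16.5625 x'=-2.3875 y'=-1.6875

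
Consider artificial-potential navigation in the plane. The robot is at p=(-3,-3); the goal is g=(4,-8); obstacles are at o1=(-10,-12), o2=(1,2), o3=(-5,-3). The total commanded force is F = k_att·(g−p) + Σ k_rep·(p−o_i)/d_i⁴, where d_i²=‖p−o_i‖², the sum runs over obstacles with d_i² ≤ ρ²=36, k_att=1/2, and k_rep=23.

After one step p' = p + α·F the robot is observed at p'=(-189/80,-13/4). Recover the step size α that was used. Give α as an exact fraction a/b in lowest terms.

α = 1/10

F_att = 1/2·(g−p) = 1/2·(7,-5) = (3.5000,-2.5000)
o1: d²=130 > ρ²=36 → inactive
o2: d²=41 > ρ²=36 → inactive
o3: d²=4 ≤ ρ²=36; F_rep = 23·(2,0)/4² = (2.8750,0.0000)
F = F_att + ΣF_rep = (6.3750,-2.5000)
Δp = p'−p = (0.6375,-0.2500); α = Δx/Fx = (51/80) / (51/8) = 1/10
check: Δy/Fy = (-1/4) / (-5/2) = 1/10 ✓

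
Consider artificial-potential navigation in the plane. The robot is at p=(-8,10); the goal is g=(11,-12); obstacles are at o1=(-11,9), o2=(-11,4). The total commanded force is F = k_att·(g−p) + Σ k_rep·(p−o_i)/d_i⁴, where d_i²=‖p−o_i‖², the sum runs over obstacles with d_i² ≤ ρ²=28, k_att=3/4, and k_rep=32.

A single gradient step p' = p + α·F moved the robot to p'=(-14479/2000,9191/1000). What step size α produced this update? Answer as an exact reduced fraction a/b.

α = 1/20

F_att = 3/4·(g−p) = 3/4·(19,-22) = (14.2500,-16.5000)
o1: d²=10 ≤ ρ²=28; F_rep = 32·(3,1)/10² = (0.9600,0.3200)
o2: d²=45 > ρ²=28 → inactive
F = F_att + ΣF_rep = (15.2100,-16.1800)
Δp = p'−p = (0.7605,-0.8090); α = Δx/Fx = (1521/2000) / (1521/100) = 1/20
check: Δy/Fy = (-809/1000) / (-809/50) = 1/20 ✓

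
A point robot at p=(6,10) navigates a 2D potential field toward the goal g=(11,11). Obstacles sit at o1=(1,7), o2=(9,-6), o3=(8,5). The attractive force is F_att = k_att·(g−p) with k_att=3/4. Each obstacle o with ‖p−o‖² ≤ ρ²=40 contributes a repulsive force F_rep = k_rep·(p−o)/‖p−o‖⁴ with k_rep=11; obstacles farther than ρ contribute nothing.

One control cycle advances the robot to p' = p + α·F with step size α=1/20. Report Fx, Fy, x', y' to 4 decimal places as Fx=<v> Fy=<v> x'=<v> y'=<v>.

F_att = 3/4·(g−p) = 3/4·(5,1) = (3.7500,0.7500)
o1: d²=34 ≤ ρ²=40; F_rep = 11·(5,3)/34² = (0.0476,0.0285)
o2: d²=265 > ρ²=40 → inactive
o3: d²=29 ≤ ρ²=40; F_rep = 11·(-2,5)/29² = (-0.0262,0.0654)
F = F_att + ΣF_rep = (3.7714,0.8439)
p' = p + 1/20·F = (6.1886,10.0422)

Fx=3.7714 Fy=0.8439 x'=6.1886 y'=10.0422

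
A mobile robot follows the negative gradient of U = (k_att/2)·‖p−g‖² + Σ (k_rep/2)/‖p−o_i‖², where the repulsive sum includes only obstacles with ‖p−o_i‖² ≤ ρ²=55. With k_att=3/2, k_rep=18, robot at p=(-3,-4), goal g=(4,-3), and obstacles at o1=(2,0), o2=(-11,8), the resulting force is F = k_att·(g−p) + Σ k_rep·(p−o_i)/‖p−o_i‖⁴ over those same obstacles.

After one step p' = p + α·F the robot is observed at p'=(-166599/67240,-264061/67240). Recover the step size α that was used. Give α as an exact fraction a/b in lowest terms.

α = 1/20

F_att = 3/2·(g−p) = 3/2·(7,1) = (10.5000,1.5000)
o1: d²=41 ≤ ρ²=55; F_rep = 18·(-5,-4)/41² = (-0.0535,-0.0428)
o2: d²=208 > ρ²=55 → inactive
F = F_att + ΣF_rep = (10.4465,1.4572)
Δp = p'−p = (0.5223,0.0729); α = Δx/Fx = (35121/67240) / (35121/3362) = 1/20
check: Δy/Fy = (4899/67240) / (4899/3362) = 1/20 ✓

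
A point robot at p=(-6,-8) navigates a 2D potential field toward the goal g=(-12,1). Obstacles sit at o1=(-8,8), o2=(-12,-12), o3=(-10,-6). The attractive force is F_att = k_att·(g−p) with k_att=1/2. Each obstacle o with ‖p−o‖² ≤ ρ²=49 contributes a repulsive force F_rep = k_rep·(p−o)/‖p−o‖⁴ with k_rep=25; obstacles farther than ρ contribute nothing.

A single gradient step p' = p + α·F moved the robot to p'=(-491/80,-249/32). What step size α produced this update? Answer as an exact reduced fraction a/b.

α = 1/20

F_att = 1/2·(g−p) = 1/2·(-6,9) = (-3.0000,4.5000)
o1: d²=260 > ρ²=49 → inactive
o2: d²=52 > ρ²=49 → inactive
o3: d²=20 ≤ ρ²=49; F_rep = 25·(4,-2)/20² = (0.2500,-0.1250)
F = F_att + ΣF_rep = (-2.7500,4.3750)
Δp = p'−p = (-0.1375,0.2188); α = Δx/Fx = (-11/80) / (-11/4) = 1/20
check: Δy/Fy = (7/32) / (35/8) = 1/20 ✓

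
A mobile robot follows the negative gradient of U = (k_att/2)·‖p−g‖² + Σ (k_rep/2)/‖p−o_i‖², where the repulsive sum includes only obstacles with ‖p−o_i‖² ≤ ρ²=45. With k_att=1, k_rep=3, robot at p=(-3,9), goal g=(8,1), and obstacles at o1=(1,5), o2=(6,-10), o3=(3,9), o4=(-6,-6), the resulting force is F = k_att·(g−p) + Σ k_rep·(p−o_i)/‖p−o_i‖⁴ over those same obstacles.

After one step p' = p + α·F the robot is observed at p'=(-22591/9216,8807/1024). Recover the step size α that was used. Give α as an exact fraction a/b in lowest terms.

F_att = 1·(g−p) = 1·(11,-8) = (11.0000,-8.0000)
o1: d²=32 ≤ ρ²=45; F_rep = 3·(-4,4)/32² = (-0.0117,0.0117)
o2: d²=442 > ρ²=45 → inactive
o3: d²=36 ≤ ρ²=45; F_rep = 3·(-6,0)/36² = (-0.0139,0.0000)
o4: d²=234 > ρ²=45 → inactive
F = F_att + ΣF_rep = (10.9744,-7.9883)
Δp = p'−p = (0.5487,-0.3994); α = Δx/Fx = (5057/9216) / (25285/2304) = 1/20
check: Δy/Fy = (-409/1024) / (-2045/256) = 1/20 ✓

α = 1/20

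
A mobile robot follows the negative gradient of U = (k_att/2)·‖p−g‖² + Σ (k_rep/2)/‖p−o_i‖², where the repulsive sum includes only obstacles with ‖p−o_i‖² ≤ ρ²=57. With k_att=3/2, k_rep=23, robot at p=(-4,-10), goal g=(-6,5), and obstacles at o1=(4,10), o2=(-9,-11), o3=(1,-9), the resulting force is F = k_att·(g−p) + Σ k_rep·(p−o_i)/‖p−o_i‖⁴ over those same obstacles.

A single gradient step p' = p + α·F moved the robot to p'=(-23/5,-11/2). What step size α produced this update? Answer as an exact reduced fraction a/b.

α = 1/5

F_att = 3/2·(g−p) = 3/2·(-2,15) = (-3.0000,22.5000)
o1: d²=464 > ρ²=57 → inactive
o2: d²=26 ≤ ρ²=57; F_rep = 23·(5,1)/26² = (0.1701,0.0340)
o3: d²=26 ≤ ρ²=57; F_rep = 23·(-5,-1)/26² = (-0.1701,-0.0340)
F = F_att + ΣF_rep = (-3.0000,22.5000)
Δp = p'−p = (-0.6000,4.5000); α = Δx/Fx = (-3/5) / (-3) = 1/5
check: Δy/Fy = (9/2) / (45/2) = 1/5 ✓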